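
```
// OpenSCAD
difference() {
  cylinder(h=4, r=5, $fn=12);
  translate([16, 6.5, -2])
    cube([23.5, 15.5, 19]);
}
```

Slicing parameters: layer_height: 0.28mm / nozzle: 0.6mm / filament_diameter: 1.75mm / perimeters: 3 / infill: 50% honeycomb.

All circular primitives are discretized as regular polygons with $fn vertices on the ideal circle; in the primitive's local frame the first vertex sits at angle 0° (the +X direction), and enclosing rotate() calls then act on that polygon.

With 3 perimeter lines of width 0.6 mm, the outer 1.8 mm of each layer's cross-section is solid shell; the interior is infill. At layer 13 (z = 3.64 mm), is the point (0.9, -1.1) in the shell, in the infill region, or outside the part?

infill

At z = 3.64 mm: the cylinder: section is a regular 12-gon, circumradius r=5; the 23.5×15.5 cube at (16, 6.5) contributes its full rectangle; Taking the first minus the rest: starting from the r=5 cylinder, the 23.5×15.5 cube at (16, 6.5) misses the remaining region (no effect) — 1 connected region. Overall, the cross-section is a single solid region. The nearest boundary edge runs (4.33, -2.50)→(2.50, -4.33); distance from the point to it = 3.42 mm. The point is inside the cross-section and 3.42 mm from the nearest boundary — more than the 1.8 mm shell width (3 × 0.6), so it's in the infill interior.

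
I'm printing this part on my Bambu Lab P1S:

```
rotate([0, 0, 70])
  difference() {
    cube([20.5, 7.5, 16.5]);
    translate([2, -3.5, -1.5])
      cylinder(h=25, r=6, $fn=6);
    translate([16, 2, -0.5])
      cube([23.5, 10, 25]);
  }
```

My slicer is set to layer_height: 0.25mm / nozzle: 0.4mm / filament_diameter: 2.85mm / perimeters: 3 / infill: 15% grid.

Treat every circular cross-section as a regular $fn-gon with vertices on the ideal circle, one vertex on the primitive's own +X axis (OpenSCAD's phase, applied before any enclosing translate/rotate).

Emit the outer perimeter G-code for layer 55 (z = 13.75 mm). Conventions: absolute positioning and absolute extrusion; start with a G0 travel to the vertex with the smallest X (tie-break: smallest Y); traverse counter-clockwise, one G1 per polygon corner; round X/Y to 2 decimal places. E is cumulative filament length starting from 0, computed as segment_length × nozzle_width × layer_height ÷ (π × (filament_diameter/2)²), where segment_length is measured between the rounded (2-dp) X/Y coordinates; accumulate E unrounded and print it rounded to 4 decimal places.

At z = 13.75 mm: the 20.5×7.5 cube contributes its full rectangle; the r=6 cylinder at (2, -3.5) gives a regular 6-gon of circumradius 6 (constant along its height); the 23.5×10 cube at (16, 2) contributes its full rectangle; Subtracting the remaining from the first: starting from the 20.5×7.5 cube, the r=6 cylinder at (2, -3.5) partially overlaps it — only the 9.31 mm² overlap (of its 93.53 mm²) is removed, clipping the outline; the 23.5×10 cube at (16, 2) partially overlaps it — only the 24.75 mm² overlap (of its 235.00 mm²) is removed, clipping the outline — 1 connected region; (whole slice rotated 70° about Z — lengths, areas and connectivity unchanged). The outline is a single polygon with 8 vertices. Extrusion per mm of travel: 0.4 × 0.25 / (π × 1.425²) = 0.015675. Accumulating E over each segment gives final E = 0.8666.

G0 X-7.05 Y2.57 Z13.75
G1 X-1.59 Y0.58 E0.0911
G1 X0.12 Y5.28 E0.1695
G1 X2.05 Y5.62 E0.2002
G1 X7.01 Y19.26 E0.4277
G1 X5.13 Y19.95 E0.4591
G1 X3.59 Y15.72 E0.5297
G1 X-1.58 Y17.60 E0.6159
G1 X-7.05 Y2.57 E0.8666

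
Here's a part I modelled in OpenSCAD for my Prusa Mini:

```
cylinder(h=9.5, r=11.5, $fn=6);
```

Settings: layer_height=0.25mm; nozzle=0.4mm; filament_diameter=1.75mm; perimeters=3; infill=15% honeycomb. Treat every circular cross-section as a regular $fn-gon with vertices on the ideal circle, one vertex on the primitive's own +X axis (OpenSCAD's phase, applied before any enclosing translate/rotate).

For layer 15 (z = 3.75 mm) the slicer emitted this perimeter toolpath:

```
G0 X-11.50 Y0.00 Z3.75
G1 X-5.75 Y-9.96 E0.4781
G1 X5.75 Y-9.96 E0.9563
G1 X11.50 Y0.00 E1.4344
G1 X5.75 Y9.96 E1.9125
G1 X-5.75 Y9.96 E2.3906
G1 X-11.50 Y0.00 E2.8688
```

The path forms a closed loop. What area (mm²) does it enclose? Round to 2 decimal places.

Apply the shoelace formula to the sequence of (X, Y) vertices; enclosed area = 343.62 mm².

343.62 mm²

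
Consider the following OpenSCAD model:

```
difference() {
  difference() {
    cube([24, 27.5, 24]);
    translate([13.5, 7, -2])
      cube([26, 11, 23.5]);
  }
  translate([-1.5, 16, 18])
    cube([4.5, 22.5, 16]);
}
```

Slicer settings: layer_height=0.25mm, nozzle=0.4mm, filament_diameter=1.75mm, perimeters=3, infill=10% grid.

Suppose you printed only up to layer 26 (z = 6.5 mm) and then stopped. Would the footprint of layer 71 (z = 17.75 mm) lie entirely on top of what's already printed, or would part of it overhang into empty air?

Compare the two slices. At z = 6.5: the 24×27.5 cube contributes its full rectangle (area 660.00 mm²); the cube at (13.5, 7) (footprint 26×11) is included at this height (area 286.00 mm²); After the difference (first − rest): starting from the 24×27.5 cube (660.00 mm²), the 26×11 cube at (13.5, 7) partially overlaps it — only the 115.50 mm² overlap (of its 286.00 mm²) is removed, clipping the outline — area = 544.50 mm²; the cube at (-1.5, 16) is not intersected at this z (z outside [18, 34]); Subtracting the remaining from the first: none of the subtracted shapes is present at this height, so the result so far is unchanged — area = 544.50 mm². At z = 17.75: the 24×27.5 cube contributes its full rectangle (area 660.00 mm²); the cube at (13.5, 7) (footprint 26×11) is included at this height (area 286.00 mm²); Taking the first minus the rest: starting from the 24×27.5 cube (660.00 mm²), the 26×11 cube at (13.5, 7) partially overlaps it — only the 115.50 mm² overlap (of its 286.00 mm²) is removed, clipping the outline — area = 544.50 mm²; the cube at (-1.5, 16) does not reach this height (z outside [18, 34]); Taking the first minus the rest: none of the subtracted shapes is present at this height, so the result so far is unchanged — area = 544.50 mm². Checking containment: the cross-section at z = 17.75 is a subset of the cross-section at z = 6.5.

entirely on top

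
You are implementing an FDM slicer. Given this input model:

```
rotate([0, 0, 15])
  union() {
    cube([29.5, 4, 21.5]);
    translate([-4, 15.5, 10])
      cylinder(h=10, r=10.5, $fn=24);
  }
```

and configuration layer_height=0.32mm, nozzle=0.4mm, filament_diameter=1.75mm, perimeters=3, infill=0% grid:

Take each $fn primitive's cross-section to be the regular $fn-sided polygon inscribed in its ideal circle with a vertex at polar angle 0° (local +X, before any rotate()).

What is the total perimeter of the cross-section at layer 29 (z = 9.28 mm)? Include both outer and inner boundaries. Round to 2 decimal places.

67.00 mm

At z = 9.28 mm: the cube is present — its section is the full 29.5×4 rectangle (perimeter 67.00 mm); the cylinder at (-4, 15.5) is not intersected at this z (z outside [10, 20]); Taking the union: only the 29.5×4 cube is present, so the union is just that shape — boundary = 67.00 mm; (whole slice rotated 15° about Z — lengths, areas and connectivity unchanged). Overall, the cross-section is a single solid region. Total boundary length (outer) = 67.00 mm.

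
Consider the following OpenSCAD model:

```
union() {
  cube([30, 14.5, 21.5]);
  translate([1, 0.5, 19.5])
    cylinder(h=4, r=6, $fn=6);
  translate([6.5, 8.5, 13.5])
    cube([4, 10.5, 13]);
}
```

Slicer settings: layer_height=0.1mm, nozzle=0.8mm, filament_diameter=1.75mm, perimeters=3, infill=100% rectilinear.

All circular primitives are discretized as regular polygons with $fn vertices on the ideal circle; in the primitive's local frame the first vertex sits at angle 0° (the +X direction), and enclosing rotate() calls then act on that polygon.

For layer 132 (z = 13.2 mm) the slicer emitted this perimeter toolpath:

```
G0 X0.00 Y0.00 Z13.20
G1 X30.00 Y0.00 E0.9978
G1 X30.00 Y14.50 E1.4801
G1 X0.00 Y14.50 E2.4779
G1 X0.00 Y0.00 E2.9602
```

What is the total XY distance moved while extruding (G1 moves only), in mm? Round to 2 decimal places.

89.00 mm

Sum the Euclidean lengths of each G1 segment: total = 89.00 mm.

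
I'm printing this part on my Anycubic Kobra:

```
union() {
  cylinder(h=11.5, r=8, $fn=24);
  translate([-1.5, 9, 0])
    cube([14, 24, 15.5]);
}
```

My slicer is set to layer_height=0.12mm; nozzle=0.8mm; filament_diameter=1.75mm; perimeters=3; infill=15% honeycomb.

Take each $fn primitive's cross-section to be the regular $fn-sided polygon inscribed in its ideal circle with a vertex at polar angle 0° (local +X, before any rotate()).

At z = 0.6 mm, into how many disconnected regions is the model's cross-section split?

2

At z = 0.6 mm: the r=8 cylinder contributes a regular 24-gon of circumradius 8; the 14×24 cube at (-1.5, 9) contributes its full rectangle; Taking the union: the 2 present regions are separate (no shared area or edge), so areas and boundary lengths simply add and each stays a separate island — 2 connected regions. The result has 2 disconnected regions.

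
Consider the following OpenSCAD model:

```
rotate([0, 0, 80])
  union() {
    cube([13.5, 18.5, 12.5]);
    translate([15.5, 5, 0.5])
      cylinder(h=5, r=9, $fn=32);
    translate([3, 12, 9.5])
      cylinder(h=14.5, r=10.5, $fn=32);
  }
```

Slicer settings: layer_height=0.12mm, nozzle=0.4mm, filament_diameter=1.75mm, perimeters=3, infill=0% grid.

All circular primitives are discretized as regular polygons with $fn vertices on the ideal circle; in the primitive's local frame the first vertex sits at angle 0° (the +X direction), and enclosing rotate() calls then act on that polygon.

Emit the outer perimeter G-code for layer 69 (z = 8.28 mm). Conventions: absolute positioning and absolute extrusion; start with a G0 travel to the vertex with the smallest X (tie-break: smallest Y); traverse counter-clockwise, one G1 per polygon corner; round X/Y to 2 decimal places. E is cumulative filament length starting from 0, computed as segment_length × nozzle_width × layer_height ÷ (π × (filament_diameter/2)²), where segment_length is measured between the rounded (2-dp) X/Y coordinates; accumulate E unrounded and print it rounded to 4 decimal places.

At z = 8.28 mm: the cube is present — its section is the full 13.5×18.5 rectangle; the cylinder at (15.5, 5) is not intersected at this z (z outside [0.5, 5.5]); the cylinder at (3, 12) is not intersected at this z (z outside [9.5, 24]); Merging all regions: only the 13.5×18.5 cube is present, so the union is just that shape — 1 connected region; (whole slice rotated 80° about Z — lengths, areas and connectivity unchanged). The outline is a single polygon with 4 vertices. Extrusion per mm of travel: 0.4 × 0.12 / (π × 0.875²) = 0.019956. Accumulating E over each segment gives final E = 1.2771.

G0 X-18.22 Y3.21 Z8.28
G1 X0.00 Y0.00 E0.3692
G1 X2.34 Y13.29 E0.6385
G1 X-15.87 Y16.51 E1.0075
G1 X-18.22 Y3.21 E1.2771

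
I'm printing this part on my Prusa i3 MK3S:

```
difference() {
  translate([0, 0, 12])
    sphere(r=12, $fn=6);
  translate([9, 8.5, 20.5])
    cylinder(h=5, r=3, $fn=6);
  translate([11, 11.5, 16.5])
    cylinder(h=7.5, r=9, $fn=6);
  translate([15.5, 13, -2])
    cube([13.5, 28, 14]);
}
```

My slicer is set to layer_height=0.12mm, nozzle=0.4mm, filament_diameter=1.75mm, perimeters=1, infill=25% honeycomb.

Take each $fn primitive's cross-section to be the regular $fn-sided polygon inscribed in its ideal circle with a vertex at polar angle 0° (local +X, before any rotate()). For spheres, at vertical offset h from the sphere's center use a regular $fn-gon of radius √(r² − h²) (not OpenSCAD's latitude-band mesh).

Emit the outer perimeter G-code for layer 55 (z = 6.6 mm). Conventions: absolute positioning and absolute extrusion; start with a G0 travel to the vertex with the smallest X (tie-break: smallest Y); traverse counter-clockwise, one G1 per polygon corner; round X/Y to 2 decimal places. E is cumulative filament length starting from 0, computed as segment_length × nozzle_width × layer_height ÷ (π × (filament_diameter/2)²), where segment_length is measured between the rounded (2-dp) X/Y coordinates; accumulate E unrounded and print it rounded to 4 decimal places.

G0 X-10.72 Y0.00 Z6.60
G1 X-5.36 Y-9.28 E0.2139
G1 X5.36 Y-9.28 E0.4278
G1 X10.72 Y0.00 E0.6417
G1 X5.36 Y9.28 E0.8555
G1 X-5.36 Y9.28 E1.0694
G1 X-10.72 Y0.00 E1.2833

At z = 6.6 mm: the sphere: section is a regular 6-gon, circumradius = √(r²−h²) = √(12²−5.4²) = 10.716; the cylinder at (9, 8.5) does not reach this height (z outside [20.5, 25.5]); the cylinder at (11, 11.5) is not intersected at this z (z outside [16.5, 24]); the cube at (15.5, 13) is present — its section is the full 13.5×28 rectangle; After the difference (first − rest): starting from the r=12 sphere, the 13.5×28 cube at (15.5, 13) misses the remaining region (no effect) — 1 connected region. The outline is a single polygon with 6 vertices. Extrusion per mm of travel: 0.4 × 0.12 / (π × 0.875²) = 0.019956. Accumulating E over each segment gives final E = 1.2833.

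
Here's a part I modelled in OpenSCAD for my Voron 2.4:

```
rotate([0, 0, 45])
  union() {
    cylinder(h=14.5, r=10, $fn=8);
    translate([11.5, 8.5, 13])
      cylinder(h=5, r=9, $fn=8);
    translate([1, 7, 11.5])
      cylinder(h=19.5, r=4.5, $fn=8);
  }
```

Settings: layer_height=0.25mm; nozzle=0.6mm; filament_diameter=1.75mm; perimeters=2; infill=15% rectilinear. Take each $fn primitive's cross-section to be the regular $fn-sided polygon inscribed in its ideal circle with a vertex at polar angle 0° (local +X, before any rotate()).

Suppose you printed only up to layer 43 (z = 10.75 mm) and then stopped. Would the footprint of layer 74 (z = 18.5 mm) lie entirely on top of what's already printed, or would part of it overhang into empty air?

Compare the two slices. At z = 10.75: the cylinder: section is a regular 8-gon, circumradius r=10 (area = (8/2)·10.000²·sin(360°/8) = 282.84 mm²); the cylinder at (11.5, 8.5) does not reach this height (z outside [13, 18]); the cylinder at (1, 7) is not intersected at this z (z outside [11.5, 31]); Combining (union): only the r=10 cylinder is present, so the union is just that shape — area = 282.84 mm²; (whole slice rotated 45° about Z — lengths, areas and connectivity unchanged). At z = 18.5: the cylinder is not intersected at this z (z outside [0, 14.5]); the cylinder at (11.5, 8.5) does not reach this height (z outside [13, 18]); the cylinder at (1, 7): section is a regular 8-gon, circumradius r=4.5 (area = (8/2)·4.500²·sin(360°/8) = 57.28 mm²); Combining (union): only the r=4.5 cylinder at (1, 7) is present, so the union is just that shape — area = 57.28 mm²; (whole slice rotated 45° about Z — lengths, areas and connectivity unchanged). Checking containment: at z = 18.5 the cross-section extends beyond the z = 10.75 cross-section by about 11.17 mm².

part overhangs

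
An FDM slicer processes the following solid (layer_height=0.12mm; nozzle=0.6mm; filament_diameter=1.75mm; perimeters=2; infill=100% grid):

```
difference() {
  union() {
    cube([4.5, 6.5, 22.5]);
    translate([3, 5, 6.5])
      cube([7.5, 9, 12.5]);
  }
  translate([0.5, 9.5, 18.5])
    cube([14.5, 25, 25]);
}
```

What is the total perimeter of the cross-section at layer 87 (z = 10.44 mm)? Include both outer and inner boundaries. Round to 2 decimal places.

At z = 10.44 mm: the cube (footprint 4.5×6.5) is included at this height (perimeter 22.00 mm); the cube at (3, 5) is present — its section is the full 7.5×9 rectangle (perimeter 33.00 mm); Taking the union: the regions partially overlap (shared area 2.25 mm²), so the edge portions inside another operand are dropped and the merged outline is re-measured after clipping — boundary = 49.00 mm; the cube at (0.5, 9.5) is not intersected at this z (z outside [18.5, 43.5]); After the difference (first − rest): none of the subtracted shapes is present at this height, so that combined region is unchanged — boundary = 49.00 mm. Overall, the cross-section is a single solid region. Total boundary length (outer) = 49.00 mm.

49.00 mm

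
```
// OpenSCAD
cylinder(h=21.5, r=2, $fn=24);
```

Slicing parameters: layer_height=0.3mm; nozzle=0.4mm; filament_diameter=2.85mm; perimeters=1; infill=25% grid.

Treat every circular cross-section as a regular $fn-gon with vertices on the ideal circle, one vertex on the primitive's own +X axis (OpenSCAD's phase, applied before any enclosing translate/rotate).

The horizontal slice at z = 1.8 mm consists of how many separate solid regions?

At z = 1.8 mm: the r=2 cylinder gives a regular 24-gon of circumradius 2 (constant along its height). The result has 1 disconnected region.

1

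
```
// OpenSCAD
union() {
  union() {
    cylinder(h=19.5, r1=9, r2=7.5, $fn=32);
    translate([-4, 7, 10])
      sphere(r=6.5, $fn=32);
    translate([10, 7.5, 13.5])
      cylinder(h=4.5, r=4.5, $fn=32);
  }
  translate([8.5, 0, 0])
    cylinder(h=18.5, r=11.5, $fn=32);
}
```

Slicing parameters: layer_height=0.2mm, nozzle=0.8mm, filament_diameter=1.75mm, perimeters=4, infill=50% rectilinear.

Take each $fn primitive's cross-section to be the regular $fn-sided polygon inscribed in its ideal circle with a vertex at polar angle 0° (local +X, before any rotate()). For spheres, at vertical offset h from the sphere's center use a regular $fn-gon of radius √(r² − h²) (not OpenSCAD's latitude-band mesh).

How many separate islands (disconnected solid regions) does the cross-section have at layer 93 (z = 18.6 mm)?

At z = 18.6 mm: the cone: at t=0.954 of its height the radius interpolates to r₁+(r₂−r₁)t = 7.569, giving a regular 32-gon of that circumradius; the sphere at (-4, 7) is not intersected at this z (|z−center|=8.600 > r=6.5); the cylinder at (10, 7.5) does not reach this height (z outside [13.5, 18]); Taking the union: only the cone is present, so the union is just that shape — 1 connected region; the cylinder at (8.5, 0) is absent (z outside [0, 18.5]); Taking the union: only the result so far is present, so the union is just that shape — 1 connected region. Overall, the cross-section is a single solid region. Island count = 1.

1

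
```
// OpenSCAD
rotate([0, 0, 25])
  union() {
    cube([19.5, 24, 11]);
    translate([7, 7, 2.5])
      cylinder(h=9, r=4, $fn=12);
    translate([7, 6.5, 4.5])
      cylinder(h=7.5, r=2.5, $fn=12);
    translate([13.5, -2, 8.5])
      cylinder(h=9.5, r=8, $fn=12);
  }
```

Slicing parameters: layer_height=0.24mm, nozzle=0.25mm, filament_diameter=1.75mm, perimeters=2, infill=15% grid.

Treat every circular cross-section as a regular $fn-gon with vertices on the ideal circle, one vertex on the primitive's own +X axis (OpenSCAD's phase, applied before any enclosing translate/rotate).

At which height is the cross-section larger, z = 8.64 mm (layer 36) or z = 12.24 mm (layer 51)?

Layer 36 (z = 8.64): the 19.5×24 cube contributes its full rectangle (area 468.00 mm²); the cylinder at (7, 7): section is a regular 12-gon, circumradius r=4 (area = (12/2)·4.000²·sin(360°/12) = 48.00 mm²); the cylinder at (7, 6.5): section is a regular 12-gon, circumradius r=2.5 (area = (12/2)·2.500²·sin(360°/12) = 18.75 mm²); the r=8 cylinder at (13.5, -2) gives a regular 12-gon of circumradius 8 (constant along its height) (area = (12/2)·8.000²·sin(360°/12) = 192.00 mm²); Taking the union: the regions partially overlap — summed areas 726.75 mm² minus the doubly-counted overlap 129.00 mm² gives 597.75 mm² — area = 597.75 mm²; (rotated 25° about Z; rotation is an isometry so areas/perimeters/island counts are preserved). So its area = 597.75 mm². Layer 51 (z = 12.24): the cube does not reach this height (z outside [0, 11]); the cylinder at (7, 7) does not reach this height (z outside [2.5, 11.5]); the cylinder at (7, 6.5) is not intersected at this z (z outside [4.5, 12]); the cylinder at (13.5, -2): section is a regular 12-gon, circumradius r=8 (area = (12/2)·8.000²·sin(360°/12) = 192.00 mm²); Taking the union: only the r=8 cylinder at (13.5, -2) is present, so the union is just that shape — area = 192.00 mm²; (whole slice rotated 25° about Z — lengths, areas and connectivity unchanged). So its area = 192.00 mm². Layer 36 is larger (597.75 vs 192.00 mm²).

layer 36 (z = 8.64 mm)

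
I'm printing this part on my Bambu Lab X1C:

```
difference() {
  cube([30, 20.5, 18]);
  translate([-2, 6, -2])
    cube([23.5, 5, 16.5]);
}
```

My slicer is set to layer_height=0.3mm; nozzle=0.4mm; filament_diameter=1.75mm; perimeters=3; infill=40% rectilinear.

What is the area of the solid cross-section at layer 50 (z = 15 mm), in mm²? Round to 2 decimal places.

At z = 15 mm: the cube is present — its section is the full 30×20.5 rectangle (area 615.00 mm²); the cube at (-2, 6) is absent (z outside [-2, 14.5]); Subtracting the remaining from the first: none of the subtracted shapes is present at this height, so the 30×20.5 cube is unchanged — area = 615.00 mm². Overall, the cross-section is a single solid region. Net area = 615.00 mm².

615.00 mm²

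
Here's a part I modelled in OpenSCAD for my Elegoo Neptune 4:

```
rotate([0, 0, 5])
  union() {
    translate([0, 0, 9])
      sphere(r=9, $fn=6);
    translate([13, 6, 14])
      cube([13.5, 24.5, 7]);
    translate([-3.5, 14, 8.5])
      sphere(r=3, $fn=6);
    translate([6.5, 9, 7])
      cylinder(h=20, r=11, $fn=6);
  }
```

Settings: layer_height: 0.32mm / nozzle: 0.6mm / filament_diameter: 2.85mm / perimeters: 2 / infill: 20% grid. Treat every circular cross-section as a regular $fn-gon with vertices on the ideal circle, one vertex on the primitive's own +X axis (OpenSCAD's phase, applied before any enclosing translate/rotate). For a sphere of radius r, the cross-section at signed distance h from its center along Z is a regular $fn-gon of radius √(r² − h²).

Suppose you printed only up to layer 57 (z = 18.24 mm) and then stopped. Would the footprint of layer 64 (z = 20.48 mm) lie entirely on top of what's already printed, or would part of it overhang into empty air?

Compare the two slices. At z = 18.24: the sphere does not reach this height (|z−center|=9.240 > r=9); the cube at (13, 6) (footprint 13.5×24.5) is included at this height (area 330.75 mm²); the sphere at (-3.5, 14) is absent (|z−center|=9.740 > r=3); the r=11 cylinder at (6.5, 9) contributes a regular 6-gon of circumradius 11 (area = (6/2)·11.000²·sin(360°/6) = 314.37 mm²); Combining (union): the regions partially overlap — summed areas 645.12 mm² minus the doubly-counted overlap 28.44 mm² gives 616.68 mm² — area = 616.68 mm²; (rotated 5° about Z; rotation is an isometry so areas/perimeters/island counts are preserved). At z = 20.48: the sphere is absent (|z−center|=11.480 > r=9); the cube at (13, 6) is present — its section is the full 13.5×24.5 rectangle (area 330.75 mm²); the sphere at (-3.5, 14) does not reach this height (|z−center|=11.980 > r=3); the cylinder at (6.5, 9): section is a regular 6-gon, circumradius r=11 (area = (6/2)·11.000²·sin(360°/6) = 314.37 mm²); Combining (union): the regions partially overlap — summed areas 645.12 mm² minus the doubly-counted overlap 28.44 mm² gives 616.68 mm² — area = 616.68 mm²; (rotated 5° about Z; rotation is an isometry so areas/perimeters/island counts are preserved). Checking containment: the cross-section at z = 20.48 is a subset of the cross-section at z = 18.24.

entirely on top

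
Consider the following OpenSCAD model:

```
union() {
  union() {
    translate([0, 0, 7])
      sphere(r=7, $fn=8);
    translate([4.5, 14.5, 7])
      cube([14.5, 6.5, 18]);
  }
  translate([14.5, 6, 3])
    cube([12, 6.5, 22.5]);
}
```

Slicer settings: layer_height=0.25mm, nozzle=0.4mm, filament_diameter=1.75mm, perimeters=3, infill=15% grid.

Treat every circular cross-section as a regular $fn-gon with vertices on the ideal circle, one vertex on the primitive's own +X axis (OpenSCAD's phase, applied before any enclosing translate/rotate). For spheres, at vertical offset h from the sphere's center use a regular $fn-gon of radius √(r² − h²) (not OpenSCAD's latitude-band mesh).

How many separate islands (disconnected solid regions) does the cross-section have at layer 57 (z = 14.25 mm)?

At z = 14.25 mm: the sphere is not intersected at this z (|z−center|=7.250 > r=7); the cube at (4.5, 14.5) is present — its section is the full 14.5×6.5 rectangle; Taking the union: only the 14.5×6.5 cube at (4.5, 14.5) is present, so the union is just that shape — 1 connected region; the 12×6.5 cube at (14.5, 6) contributes its full rectangle; Combining (union): the 2 present regions are separate (no shared area or edge), so areas and boundary lengths simply add and each stays a separate island — 2 connected regions. Overall, the cross-section has 2 separate islands. Island count = 2.

2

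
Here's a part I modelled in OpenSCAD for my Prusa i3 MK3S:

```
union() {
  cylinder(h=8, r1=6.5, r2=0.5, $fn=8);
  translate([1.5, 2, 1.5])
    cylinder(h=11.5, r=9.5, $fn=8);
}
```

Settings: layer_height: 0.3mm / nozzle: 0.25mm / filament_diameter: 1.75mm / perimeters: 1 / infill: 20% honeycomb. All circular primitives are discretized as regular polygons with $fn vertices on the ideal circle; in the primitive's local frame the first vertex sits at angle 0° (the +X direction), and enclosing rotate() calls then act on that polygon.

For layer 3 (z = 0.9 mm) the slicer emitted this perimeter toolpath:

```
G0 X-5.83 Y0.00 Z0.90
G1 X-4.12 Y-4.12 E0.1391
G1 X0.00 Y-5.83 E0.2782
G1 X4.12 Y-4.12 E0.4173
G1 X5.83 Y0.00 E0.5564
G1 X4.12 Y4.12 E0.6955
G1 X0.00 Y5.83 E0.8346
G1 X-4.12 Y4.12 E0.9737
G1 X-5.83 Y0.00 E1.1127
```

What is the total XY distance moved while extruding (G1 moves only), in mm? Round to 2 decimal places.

35.69 mm

Sum the Euclidean lengths of each G1 segment: total = 35.69 mm.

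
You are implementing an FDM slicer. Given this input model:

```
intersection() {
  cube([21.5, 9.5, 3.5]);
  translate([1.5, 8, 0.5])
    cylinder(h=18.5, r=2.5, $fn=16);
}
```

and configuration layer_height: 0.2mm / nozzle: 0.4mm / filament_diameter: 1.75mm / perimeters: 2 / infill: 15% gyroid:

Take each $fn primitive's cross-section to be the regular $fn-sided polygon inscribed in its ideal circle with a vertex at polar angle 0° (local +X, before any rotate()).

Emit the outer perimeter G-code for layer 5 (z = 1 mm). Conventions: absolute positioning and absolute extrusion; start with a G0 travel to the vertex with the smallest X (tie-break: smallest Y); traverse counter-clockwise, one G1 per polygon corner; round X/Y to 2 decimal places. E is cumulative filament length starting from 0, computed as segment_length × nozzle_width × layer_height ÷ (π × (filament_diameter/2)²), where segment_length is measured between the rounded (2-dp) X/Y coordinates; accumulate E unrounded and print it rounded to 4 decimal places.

At z = 1 mm: the cube is present — its section is the full 21.5×9.5 rectangle; the cylinder at (1.5, 8): section is a regular 16-gon, circumradius r=2.5; Taking the intersection: the r=2.5 cylinder at (1.5, 8) partially overlaps the 21.5×9.5 cube; clipping to the common part keeps 13.95 mm² — 1 connected region. The outline is a single polygon with 10 vertices. Extrusion per mm of travel: 0.4 × 0.2 / (π × 0.875²) = 0.033260. Accumulating E over each segment gives final E = 0.4676.

G0 X0.00 Y6.05 Z1.00
G1 X0.54 Y5.69 E0.0216
G1 X1.50 Y5.50 E0.0541
G1 X2.46 Y5.69 E0.0867
G1 X3.27 Y6.23 E0.1191
G1 X3.81 Y7.04 E0.1514
G1 X4.00 Y8.00 E0.1840
G1 X3.81 Y8.96 E0.2165
G1 X3.45 Y9.50 E0.2381
G1 X0.00 Y9.50 E0.3529
G1 X0.00 Y6.05 E0.4676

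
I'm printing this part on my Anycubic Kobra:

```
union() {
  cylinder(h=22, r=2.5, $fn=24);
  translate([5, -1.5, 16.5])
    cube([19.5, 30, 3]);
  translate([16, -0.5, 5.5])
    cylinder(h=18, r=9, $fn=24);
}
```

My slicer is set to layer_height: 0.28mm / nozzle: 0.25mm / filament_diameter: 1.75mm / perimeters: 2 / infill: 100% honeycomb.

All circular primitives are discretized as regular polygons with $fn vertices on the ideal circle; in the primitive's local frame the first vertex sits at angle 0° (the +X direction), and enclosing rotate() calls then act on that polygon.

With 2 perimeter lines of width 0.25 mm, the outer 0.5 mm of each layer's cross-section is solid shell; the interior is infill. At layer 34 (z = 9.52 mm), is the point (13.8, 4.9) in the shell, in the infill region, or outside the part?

At z = 9.52 mm: the r=2.5 cylinder gives a regular 24-gon of circumradius 2.5 (constant along its height); the cube at (5, -1.5) does not reach this height (z outside [16.5, 19.5]); the r=9 cylinder at (16, -0.5) gives a regular 24-gon of circumradius 9 (constant along its height); Combining (union): the 2 present regions are separate (no shared area or edge), so areas and boundary lengths simply add and each stays a separate island — 2 connected regions. Overall, the cross-section has 2 separate islands. The nearest boundary edge runs (11.50, 7.29)→(13.67, 8.19); distance from the point to it = 3.09 mm. (Shell/infill is judged within the island containing the point — the largest one.) The point is inside the cross-section and 3.09 mm from the nearest boundary — more than the 0.5 mm shell width (2 × 0.25), so it's in the infill interior.

infill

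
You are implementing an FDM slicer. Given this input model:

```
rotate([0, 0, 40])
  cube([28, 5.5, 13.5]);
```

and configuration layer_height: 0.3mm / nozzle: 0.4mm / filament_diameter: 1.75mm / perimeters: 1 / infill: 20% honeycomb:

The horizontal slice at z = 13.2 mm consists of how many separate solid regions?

1

At z = 13.2 mm: the cube is present — its section is the full 28×5.5 rectangle; (rotated 40° about Z; rotation is an isometry so areas/perimeters/island counts are preserved). The result has 1 disconnected region.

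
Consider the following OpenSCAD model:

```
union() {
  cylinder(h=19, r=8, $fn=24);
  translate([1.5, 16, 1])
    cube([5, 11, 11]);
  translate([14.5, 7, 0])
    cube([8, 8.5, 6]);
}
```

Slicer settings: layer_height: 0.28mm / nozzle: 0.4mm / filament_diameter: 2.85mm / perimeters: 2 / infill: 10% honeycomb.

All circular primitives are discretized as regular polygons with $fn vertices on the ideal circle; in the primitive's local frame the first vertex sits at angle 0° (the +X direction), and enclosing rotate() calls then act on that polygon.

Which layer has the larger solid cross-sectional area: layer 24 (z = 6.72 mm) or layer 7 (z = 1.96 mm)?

layer 7 (z = 1.96 mm)

Layer 24 (z = 6.72): the r=8 cylinder contributes a regular 24-gon of circumradius 8 (area = (24/2)·8.000²·sin(360°/24) = 198.77 mm²); the 5×11 cube at (1.5, 16) contributes its full rectangle (area 55.00 mm²); the cube at (14.5, 7) is not intersected at this z (z outside [0, 6]); Merging all regions: the 2 present regions are separate (no shared area or edge), so areas and boundary lengths simply add and each stays a separate island — area = 253.77 mm². So its area = 253.77 mm². Layer 7 (z = 1.96): the cylinder: section is a regular 24-gon, circumradius r=8 (area = (24/2)·8.000²·sin(360°/24) = 198.77 mm²); the cube at (1.5, 16) (footprint 5×11) is included at this height (area 55.00 mm²); the cube at (14.5, 7) is present — its section is the full 8×8.5 rectangle (area 68.00 mm²); Combining (union): the 3 present regions are separate (no shared area or edge), so areas and boundary lengths simply add and each stays a separate island — area = 321.77 mm². So its area = 321.77 mm². Layer 7 is larger (321.77 vs 253.77 mm²).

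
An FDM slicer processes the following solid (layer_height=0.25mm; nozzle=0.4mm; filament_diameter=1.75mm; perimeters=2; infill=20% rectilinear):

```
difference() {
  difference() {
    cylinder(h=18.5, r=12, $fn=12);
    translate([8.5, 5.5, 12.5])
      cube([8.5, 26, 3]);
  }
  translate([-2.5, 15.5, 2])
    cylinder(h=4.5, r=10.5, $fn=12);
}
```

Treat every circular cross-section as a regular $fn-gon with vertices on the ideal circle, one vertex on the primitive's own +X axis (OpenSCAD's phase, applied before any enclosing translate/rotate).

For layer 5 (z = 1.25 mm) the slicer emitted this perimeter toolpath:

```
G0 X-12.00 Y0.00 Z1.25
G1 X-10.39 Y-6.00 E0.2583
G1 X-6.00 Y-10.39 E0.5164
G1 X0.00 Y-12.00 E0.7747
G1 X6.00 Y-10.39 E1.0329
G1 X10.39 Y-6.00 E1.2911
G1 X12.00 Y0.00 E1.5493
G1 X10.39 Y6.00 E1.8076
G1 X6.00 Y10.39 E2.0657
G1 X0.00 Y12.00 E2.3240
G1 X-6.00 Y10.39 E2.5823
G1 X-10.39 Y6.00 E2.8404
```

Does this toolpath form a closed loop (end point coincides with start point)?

Start point (G0): (-12.00, 0.00). End point (last G1): the path does not return to the start — open.

no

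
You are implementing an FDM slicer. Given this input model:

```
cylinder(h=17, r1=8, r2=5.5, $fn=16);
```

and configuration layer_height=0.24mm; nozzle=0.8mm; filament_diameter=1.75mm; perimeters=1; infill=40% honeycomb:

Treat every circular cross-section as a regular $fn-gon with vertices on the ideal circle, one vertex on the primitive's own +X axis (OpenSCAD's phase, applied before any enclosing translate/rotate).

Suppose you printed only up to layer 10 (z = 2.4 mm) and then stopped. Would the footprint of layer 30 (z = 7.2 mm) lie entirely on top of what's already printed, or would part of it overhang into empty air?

entirely on top

Compare the two slices. At z = 2.4: the cone (r1=8→r2=5.5) has section circumradius 7.647 here — a regular 16-gon (area = (16/2)·7.647²·sin(360°/16) = 179.03 mm²). At z = 7.2: the cone (r1=8→r2=5.5) has section circumradius 6.941 here — a regular 16-gon (area = (16/2)·6.941²·sin(360°/16) = 147.50 mm²). Checking containment: the cross-section at z = 7.2 is a subset of the cross-section at z = 2.4.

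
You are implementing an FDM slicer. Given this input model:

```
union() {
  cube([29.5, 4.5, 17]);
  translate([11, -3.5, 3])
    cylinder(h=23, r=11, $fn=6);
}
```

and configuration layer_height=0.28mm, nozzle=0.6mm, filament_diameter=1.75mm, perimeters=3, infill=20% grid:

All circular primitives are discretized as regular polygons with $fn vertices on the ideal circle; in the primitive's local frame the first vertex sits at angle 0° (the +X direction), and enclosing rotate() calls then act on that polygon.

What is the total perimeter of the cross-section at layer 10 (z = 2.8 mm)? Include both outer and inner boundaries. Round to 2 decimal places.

At z = 2.8 mm: the 29.5×4.5 cube contributes its full rectangle (perimeter 68.00 mm); the cylinder at (11, -3.5) does not reach this height (z outside [3, 26]); Combining (union): only the 29.5×4.5 cube is present, so the union is just that shape — boundary = 68.00 mm. Overall, the cross-section is a single solid region. Total boundary length (outer) = 68.00 mm.

68.00 mm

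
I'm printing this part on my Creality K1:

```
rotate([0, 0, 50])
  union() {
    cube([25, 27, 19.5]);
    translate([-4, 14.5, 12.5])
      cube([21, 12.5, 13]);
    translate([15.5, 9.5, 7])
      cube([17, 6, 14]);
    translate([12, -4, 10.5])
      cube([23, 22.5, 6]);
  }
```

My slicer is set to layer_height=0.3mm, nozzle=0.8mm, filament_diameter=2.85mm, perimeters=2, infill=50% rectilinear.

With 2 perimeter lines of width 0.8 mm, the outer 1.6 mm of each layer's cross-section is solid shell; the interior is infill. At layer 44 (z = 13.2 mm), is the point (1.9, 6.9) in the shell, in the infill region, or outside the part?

infill

At z = 13.2 mm: the cube (footprint 25×27) is included at this height; the 21×12.5 cube at (-4, 14.5) contributes its full rectangle; the cube at (15.5, 9.5) is present — its section is the full 17×6 rectangle; the cube at (12, -4) is present — its section is the full 23×22.5 rectangle; Merging all regions: the regions partially overlap (shared area 555.00 mm²), so overlapping operands fuse into one piece — 1 connected region; (whole slice rotated 50° about Z — lengths, areas and connectivity unchanged). Overall, the cross-section is a single solid region. Undo the 50° rotation: the query point maps to (6.507, 2.980) in the un-rotated model frame. The nearest boundary edge runs (12.00, 0.00)→(0.00, 0.00); distance from the point to it = 2.98 mm. The point is inside the cross-section and 2.98 mm from the nearest boundary — more than the 1.6 mm shell width (2 × 0.8), so it's in the infill interior.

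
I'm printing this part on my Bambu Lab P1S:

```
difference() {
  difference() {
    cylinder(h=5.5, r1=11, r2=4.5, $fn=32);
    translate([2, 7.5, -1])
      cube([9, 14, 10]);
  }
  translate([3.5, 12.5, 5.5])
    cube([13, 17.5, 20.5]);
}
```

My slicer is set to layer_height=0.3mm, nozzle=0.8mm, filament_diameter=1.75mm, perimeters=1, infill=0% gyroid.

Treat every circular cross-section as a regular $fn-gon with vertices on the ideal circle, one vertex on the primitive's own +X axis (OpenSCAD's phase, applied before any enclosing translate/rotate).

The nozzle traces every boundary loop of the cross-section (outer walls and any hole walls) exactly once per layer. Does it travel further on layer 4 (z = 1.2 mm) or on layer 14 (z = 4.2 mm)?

Layer 4 (z = 1.2): the cone contributes a regular 32-gon of circumradius 9.582 (interpolated between r1=11 and r2=4.5 at t=0.218) (perimeter = 2·32·9.582·sin(180°/32) = 60.11 mm); the cube at (2, 7.5) is present — its section is the full 9×14 rectangle (perimeter 46.00 mm); Subtracting the remaining from the first: starting from the cone, the 9×14 cube at (2, 7.5) partially overlaps it — only the 4.32 mm² overlap (of its 126.00 mm²) is removed, clipping the outline — boundary = 61.50 mm; the cube at (3.5, 12.5) is absent (z outside [5.5, 26]); After the difference (first − rest): none of the subtracted shapes is present at this height, so the result so far is unchanged — boundary = 61.50 mm. So its perimeter = 61.50 mm. Layer 14 (z = 4.2): the cone (r1=11→r2=4.5) has section circumradius 6.036 here — a regular 32-gon (perimeter = 2·32·6.036·sin(180°/32) = 37.87 mm); the cube at (2, 7.5) (footprint 9×14) is included at this height (perimeter 46.00 mm); Subtracting the remaining from the first: starting from the cone, the 9×14 cube at (2, 7.5) misses the remaining region (no effect) — boundary = 37.87 mm; the cube at (3.5, 12.5) does not reach this height (z outside [5.5, 26]); Taking the first minus the rest: none of the subtracted shapes is present at this height, so that combined region is unchanged — boundary = 37.87 mm. So its perimeter = 37.87 mm. Layer 4 is larger (61.50 vs 37.87 mm).

layer 4 (z = 1.2 mm)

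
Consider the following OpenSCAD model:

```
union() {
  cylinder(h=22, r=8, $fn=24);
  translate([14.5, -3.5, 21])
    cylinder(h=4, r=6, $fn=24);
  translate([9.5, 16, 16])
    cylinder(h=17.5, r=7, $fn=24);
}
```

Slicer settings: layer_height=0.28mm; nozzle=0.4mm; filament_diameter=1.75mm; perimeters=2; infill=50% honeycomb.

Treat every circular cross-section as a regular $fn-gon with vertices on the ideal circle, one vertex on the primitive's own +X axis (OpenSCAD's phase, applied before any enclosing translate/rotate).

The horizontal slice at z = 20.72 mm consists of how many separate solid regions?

At z = 20.72 mm: the r=8 cylinder gives a regular 24-gon of circumradius 8 (constant along its height); the cylinder at (14.5, -3.5) does not reach this height (z outside [21, 25]); the cylinder at (9.5, 16): section is a regular 24-gon, circumradius r=7; Combining (union): the 2 present regions are separate (no shared area or edge), so areas and boundary lengths simply add and each stays a separate island — 2 connected regions. The result has 2 disconnected regions.

2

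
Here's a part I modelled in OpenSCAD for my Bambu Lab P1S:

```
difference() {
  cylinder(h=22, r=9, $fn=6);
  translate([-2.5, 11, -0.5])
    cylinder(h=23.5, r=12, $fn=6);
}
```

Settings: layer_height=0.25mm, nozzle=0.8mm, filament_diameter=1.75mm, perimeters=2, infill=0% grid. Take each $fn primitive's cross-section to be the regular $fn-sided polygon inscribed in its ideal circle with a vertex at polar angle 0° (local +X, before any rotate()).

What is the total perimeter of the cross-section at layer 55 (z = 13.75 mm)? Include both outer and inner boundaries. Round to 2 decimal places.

At z = 13.75 mm: the cylinder: section is a regular 6-gon, circumradius r=9 (perimeter = 2·6·9.000·sin(180°/6) = 54.00 mm); the r=12 cylinder at (-2.5, 11) contributes a regular 6-gon of circumradius 12 (perimeter = 2·6·12.000·sin(180°/6) = 72.00 mm); After the difference (first − rest): starting from the r=9 cylinder, the r=12 cylinder at (-2.5, 11) partially overlaps it — only the 83.01 mm² overlap (of its 374.12 mm²) is removed, clipping the outline — boundary = 51.00 mm. Overall, the cross-section is a single solid region. Total boundary length (outer) = 51.00 mm.

51.00 mm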